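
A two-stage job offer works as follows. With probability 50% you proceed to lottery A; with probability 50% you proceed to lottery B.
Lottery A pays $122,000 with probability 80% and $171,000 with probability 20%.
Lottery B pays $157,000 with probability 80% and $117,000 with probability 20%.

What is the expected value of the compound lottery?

$140,400

EV(A) = 0.8 × 122000 + 0.2 × 171000 = 97600 + 34200 = 131800
EV(B) = 0.8 × 157000 + 0.2 × 117000 = 125600 + 23400 = 149000
Overall = 0.5 × 131800 + 0.5 × 149000 = 65900 + 74500 = 140400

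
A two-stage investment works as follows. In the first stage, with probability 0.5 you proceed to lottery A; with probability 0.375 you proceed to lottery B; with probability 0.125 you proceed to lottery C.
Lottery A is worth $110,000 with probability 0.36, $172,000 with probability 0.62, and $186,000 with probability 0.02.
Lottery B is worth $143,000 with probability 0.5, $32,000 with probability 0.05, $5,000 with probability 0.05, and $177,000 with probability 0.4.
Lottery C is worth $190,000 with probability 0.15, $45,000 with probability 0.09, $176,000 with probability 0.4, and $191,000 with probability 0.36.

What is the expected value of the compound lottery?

$150,500

EV(A) = 0.36 × 110000 + 0.62 × 172000 + 0.02 × 186000 = 39600 + 106640 + 3720 = 149960
EV(B) = 0.5 × 143000 + 0.05 × 32000 + 0.05 × 5000 + 0.4 × 177000 = 71500 + 1600 + 250 + 70800 = 144150
EV(C) = 0.15 × 190000 + 0.09 × 45000 + 0.4 × 176000 + 0.36 × 191000 = 28500 + 4050 + 70400 + 68760 = 171710
Overall = 0.5 × 149960 + 0.375 × 144150 + 0.125 × 171710 = 74980 + 54056.25 + 21463.75 = 150500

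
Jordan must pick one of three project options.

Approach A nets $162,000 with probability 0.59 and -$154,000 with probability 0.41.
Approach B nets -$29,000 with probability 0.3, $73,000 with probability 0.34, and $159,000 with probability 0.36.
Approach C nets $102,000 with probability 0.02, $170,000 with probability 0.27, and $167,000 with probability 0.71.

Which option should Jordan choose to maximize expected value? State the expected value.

Approach C ($166,510)

Approach A = 0.59 × 162000 + 0.41 × (-154000) = 95580 − 63140 = 32440
Approach B = 0.3 × (-29000) + 0.34 × 73000 + 0.36 × 159000 = -8700 + 24820 + 57240 = 73360
Approach C = 0.02 × 102000 + 0.27 × 170000 + 0.71 × 167000 = 2040 + 45900 + 118570 = 166510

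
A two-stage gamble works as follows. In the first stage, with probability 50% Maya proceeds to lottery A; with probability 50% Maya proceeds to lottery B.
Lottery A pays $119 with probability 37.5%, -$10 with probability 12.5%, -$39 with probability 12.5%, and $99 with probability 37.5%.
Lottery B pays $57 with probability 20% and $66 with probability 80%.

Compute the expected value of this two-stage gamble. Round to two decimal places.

EV(A) = 0.375 × 119 + 0.125 × (-10) + 0.125 × (-39) + 0.375 × 99 = 44.625 − 1.25 − 4.875 + 37.125 = 75.625
EV(B) = 0.2 × 57 + 0.8 × 66 = 11.4 + 52.8 = 64.2
Overall = 0.5 × 75.625 + 0.5 × 64.2 = 37.8125 + 32.1 = 69.9125

$69.91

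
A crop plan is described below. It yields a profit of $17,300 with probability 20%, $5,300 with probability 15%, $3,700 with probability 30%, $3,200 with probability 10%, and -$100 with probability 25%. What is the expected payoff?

$5,660

EV = 0.2 × 17300 + 0.15 × 5300 + 0.3 × 3700 + 0.1 × 3200 + 0.25 × (-100) = 3460 + 795 + 1110 + 320 − 25 = 5660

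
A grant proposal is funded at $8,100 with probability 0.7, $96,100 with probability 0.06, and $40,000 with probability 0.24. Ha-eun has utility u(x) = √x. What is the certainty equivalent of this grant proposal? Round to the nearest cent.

E[u] = 0.7·√8100 + 0.06·√96100 + 0.24·√40000 = 0.7·90 + 0.06·310 + 0.24·200 = 129.6
CE = (129.6)² = 16796.16

$16,796.16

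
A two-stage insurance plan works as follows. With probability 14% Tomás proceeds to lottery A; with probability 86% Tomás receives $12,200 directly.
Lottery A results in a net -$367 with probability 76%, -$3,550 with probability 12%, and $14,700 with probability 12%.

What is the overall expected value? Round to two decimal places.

EV(A) = 0.76 × (-367) + 0.12 × (-3550) + 0.12 × 14700 = -278.92 − 426 + 1764 = 1059.08
Branch B: 12200 (certain)
Overall = 0.14 × 1059.08 + 0.86 × 12200 = 148.2712 + 10492 = 10640.2712

$10,640.27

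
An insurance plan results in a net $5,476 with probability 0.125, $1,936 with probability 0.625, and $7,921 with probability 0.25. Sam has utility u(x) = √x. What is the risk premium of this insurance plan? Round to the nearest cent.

E[u] = 0.125·√5476 + 0.625·√1936 + 0.25·√7921 = 0.125·74 + 0.625·44 + 0.25·89 = 59
CE = (59)² = 3481
Risk premium = EV − CE = 3874.75 − 3481 = 393.75

$393.75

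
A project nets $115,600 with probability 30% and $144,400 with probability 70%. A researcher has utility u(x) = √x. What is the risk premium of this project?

E[u] = 0.3·√115600 + 0.7·√144400 = 0.3·340 + 0.7·380 = 368
CE = (368)² = 135424
Risk premium = EV − CE = 135760 − 135424 = 336

$336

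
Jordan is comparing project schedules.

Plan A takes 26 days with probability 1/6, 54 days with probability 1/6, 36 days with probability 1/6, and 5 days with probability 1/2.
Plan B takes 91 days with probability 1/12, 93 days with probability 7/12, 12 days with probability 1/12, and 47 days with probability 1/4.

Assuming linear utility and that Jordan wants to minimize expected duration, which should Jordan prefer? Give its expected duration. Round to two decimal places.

Plan A = 1/6 × 26 + 1/6 × 54 + 1/6 × 36 + 1/2 × 5 = 4.3333 + 9 + 6 + 2.5 = 21.8333
Plan B = 1/12 × 91 + 7/12 × 93 + 1/12 × 12 + 1/4 × 47 = 7.5833 + 54.25 + 1 + 11.75 = 74.5833

Plan A (21.83 days)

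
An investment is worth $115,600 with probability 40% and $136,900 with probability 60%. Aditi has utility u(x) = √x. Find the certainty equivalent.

$128,164

E[u] = 0.4·√115600 + 0.6·√136900 = 0.4·340 + 0.6·370 = 358
CE = (358)² = 128164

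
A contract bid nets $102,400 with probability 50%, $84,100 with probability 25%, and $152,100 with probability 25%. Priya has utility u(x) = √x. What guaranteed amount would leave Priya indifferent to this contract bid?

E[u] = 0.5·√102400 + 0.25·√84100 + 0.25·√152100 = 0.5·320 + 0.25·290 + 0.25·390 = 330
CE = (330)² = 108900

$108,900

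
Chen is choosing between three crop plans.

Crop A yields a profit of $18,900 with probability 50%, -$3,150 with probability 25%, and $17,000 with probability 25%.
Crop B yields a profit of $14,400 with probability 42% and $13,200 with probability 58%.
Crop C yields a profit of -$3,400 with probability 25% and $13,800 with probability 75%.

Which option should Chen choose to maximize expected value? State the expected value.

Crop A = 0.5 × 18900 + 0.25 × (-3150) + 0.25 × 17000 = 9450 − 787.5 + 4250 = 12912.5
Crop B = 0.42 × 14400 + 0.58 × 13200 = 6048 + 7656 = 13704
Crop C = 0.25 × (-3400) + 0.75 × 13800 = -850 + 10350 = 9500

Crop B ($13,704)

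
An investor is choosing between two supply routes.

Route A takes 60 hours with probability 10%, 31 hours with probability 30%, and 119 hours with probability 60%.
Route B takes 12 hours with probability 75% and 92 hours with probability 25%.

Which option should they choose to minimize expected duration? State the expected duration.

Route A = 0.1 × 60 + 0.3 × 31 + 0.6 × 119 = 6 + 9.3 + 71.4 = 86.7
Route B = 0.75 × 12 + 0.25 × 92 = 9 + 23 = 32

Route B (32 hours)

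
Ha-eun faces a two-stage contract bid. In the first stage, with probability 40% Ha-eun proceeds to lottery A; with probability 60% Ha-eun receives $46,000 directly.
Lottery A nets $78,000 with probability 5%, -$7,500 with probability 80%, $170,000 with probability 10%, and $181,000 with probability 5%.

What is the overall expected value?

EV(A) = 0.05 × 78000 + 0.8 × (-7500) + 0.1 × 170000 + 0.05 × 181000 = 3900 − 6000 + 17000 + 9050 = 23950
Branch B: 46000 (certain)
Overall = 0.4 × 23950 + 0.6 × 46000 = 9580 + 27600 = 37180

$37,180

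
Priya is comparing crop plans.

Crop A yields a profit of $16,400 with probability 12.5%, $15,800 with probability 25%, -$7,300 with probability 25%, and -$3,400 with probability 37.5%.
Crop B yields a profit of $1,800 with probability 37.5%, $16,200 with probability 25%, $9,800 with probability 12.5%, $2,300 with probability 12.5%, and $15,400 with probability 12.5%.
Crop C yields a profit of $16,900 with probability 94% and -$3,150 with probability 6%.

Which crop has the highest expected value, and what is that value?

Crop C ($15,697)

Crop A = 0.125 × 16400 + 0.25 × 15800 + 0.25 × (-7300) + 0.375 × (-3400) = 2050 + 3950 − 1825 − 1275 = 2900
Crop B = 0.375 × 1800 + 0.25 × 16200 + 0.125 × 9800 + 0.125 × 2300 + 0.125 × 15400 = 675 + 4050 + 1225 + 287.5 + 1925 = 8162.5
Crop C = 0.94 × 16900 + 0.06 × (-3150) = 15886 − 189 = 15697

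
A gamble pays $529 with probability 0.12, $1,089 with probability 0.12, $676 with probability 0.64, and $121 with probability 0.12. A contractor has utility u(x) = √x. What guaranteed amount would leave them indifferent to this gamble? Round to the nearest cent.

$609.10

E[u] = 0.12·√529 + 0.12·√1089 + 0.64·√676 + 0.12·√121 = 0.12·23 + 0.12·33 + 0.64·26 + 0.12·11 = 24.68
CE = (24.68)² = 609.1024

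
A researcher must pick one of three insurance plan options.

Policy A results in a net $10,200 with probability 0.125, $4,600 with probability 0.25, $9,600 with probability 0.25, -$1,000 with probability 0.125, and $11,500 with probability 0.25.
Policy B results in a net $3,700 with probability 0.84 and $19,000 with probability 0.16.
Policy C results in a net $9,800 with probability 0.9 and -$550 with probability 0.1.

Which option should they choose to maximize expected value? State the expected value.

Policy C ($8,765)

Policy A = 0.125 × 10200 + 0.25 × 4600 + 0.25 × 9600 + 0.125 × (-1000) + 0.25 × 11500 = 1275 + 1150 + 2400 − 125 + 2875 = 7575
Policy B = 0.84 × 3700 + 0.16 × 19000 = 3108 + 3040 = 6148
Policy C = 0.9 × 9800 + 0.1 × (-550) = 8820 − 55 = 8765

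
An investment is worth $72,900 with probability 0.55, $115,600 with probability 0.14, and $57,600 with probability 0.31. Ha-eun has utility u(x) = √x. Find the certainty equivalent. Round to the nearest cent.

E[u] = 0.55·√72900 + 0.14·√115600 + 0.31·√57600 = 0.55·270 + 0.14·340 + 0.31·240 = 270.5
CE = (270.5)² = 73170.25

$73,170.25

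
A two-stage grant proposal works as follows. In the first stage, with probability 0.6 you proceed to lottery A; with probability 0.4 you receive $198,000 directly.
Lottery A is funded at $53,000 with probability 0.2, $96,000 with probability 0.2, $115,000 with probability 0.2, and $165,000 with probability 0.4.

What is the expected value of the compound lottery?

EV(A) = 0.2 × 53000 + 0.2 × 96000 + 0.2 × 115000 + 0.4 × 165000 = 10600 + 19200 + 23000 + 66000 = 118800
Branch B: 198000 (certain)
Overall = 0.6 × 118800 + 0.4 × 198000 = 71280 + 79200 = 150480

$150,480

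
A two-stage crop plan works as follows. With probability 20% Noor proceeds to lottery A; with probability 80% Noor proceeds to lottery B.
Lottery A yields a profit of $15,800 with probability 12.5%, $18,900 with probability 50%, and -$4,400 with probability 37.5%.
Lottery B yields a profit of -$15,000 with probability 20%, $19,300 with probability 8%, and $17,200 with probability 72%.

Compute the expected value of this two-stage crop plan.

EV(A) = 0.125 × 15800 + 0.5 × 18900 + 0.375 × (-4400) = 1975 + 9450 − 1650 = 9775
EV(B) = 0.2 × (-15000) + 0.08 × 19300 + 0.72 × 17200 = -3000 + 1544 + 12384 = 10928
Overall = 0.2 × 9775 + 0.8 × 10928 = 1955 + 8742.4 = 10697.4

$10,697.40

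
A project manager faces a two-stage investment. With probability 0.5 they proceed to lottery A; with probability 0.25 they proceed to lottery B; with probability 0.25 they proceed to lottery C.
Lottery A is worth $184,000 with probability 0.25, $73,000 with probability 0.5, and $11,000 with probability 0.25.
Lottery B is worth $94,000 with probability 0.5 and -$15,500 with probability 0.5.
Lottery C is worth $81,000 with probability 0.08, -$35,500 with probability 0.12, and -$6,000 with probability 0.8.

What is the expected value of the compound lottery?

EV(A) = 0.25 × 184000 + 0.5 × 73000 + 0.25 × 11000 = 46000 + 36500 + 2750 = 85250
EV(B) = 0.5 × 94000 + 0.5 × (-15500) = 47000 − 7750 = 39250
EV(C) = 0.08 × 81000 + 0.12 × (-35500) + 0.8 × (-6000) = 6480 − 4260 − 4800 = -2580
Overall = 0.5 × 85250 + 0.25 × 39250 + 0.25 × (-2580) = 42625 + 9812.5 − 645 = 51792.5

$51,792.50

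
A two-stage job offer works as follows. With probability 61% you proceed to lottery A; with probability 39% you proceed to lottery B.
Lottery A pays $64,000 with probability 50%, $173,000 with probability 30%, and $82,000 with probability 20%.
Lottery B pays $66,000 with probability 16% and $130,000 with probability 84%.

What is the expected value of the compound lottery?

$107,889.40

EV(A) = 0.5 × 64000 + 0.3 × 173000 + 0.2 × 82000 = 32000 + 51900 + 16400 = 100300
EV(B) = 0.16 × 66000 + 0.84 × 130000 = 10560 + 109200 = 119760
Overall = 0.61 × 100300 + 0.39 × 119760 = 61183 + 46706.4 = 107889.4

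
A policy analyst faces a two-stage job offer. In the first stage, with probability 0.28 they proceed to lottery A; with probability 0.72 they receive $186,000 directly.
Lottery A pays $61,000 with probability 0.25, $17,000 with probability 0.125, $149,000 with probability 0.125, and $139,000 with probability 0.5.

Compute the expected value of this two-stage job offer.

$163,460

EV(A) = 0.25 × 61000 + 0.125 × 17000 + 0.125 × 149000 + 0.5 × 139000 = 15250 + 2125 + 18625 + 69500 = 105500
Branch B: 186000 (certain)
Overall = 0.28 × 105500 + 0.72 × 186000 = 29540 + 133920 = 163460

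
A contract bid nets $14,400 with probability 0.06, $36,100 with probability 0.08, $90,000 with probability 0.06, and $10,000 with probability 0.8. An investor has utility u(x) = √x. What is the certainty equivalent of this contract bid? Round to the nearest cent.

E[u] = 0.06·√14400 + 0.08·√36100 + 0.06·√90000 + 0.8·√10000 = 0.06·120 + 0.08·190 + 0.06·300 + 0.8·100 = 120.4
CE = (120.4)² = 14496.16

$14,496.16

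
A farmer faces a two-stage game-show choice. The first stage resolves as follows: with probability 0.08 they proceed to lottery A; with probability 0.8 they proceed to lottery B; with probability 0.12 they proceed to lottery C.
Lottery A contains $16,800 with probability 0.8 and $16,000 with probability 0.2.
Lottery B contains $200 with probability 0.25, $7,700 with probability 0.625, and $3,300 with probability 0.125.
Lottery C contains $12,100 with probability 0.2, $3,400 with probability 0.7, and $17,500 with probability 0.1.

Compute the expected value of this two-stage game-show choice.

EV(A) = 0.8 × 16800 + 0.2 × 16000 = 13440 + 3200 = 16640
EV(B) = 0.25 × 200 + 0.625 × 7700 + 0.125 × 3300 = 50 + 4812.5 + 412.5 = 5275
EV(C) = 0.2 × 12100 + 0.7 × 3400 + 0.1 × 17500 = 2420 + 2380 + 1750 = 6550
Overall = 0.08 × 16640 + 0.8 × 5275 + 0.12 × 6550 = 1331.2 + 4220 + 786 = 6337.2

$6,337.20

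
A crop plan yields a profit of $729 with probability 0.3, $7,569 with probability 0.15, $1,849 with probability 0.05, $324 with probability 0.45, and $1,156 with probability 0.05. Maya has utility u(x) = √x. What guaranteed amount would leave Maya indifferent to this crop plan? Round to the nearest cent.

E[u] = 0.3·√729 + 0.15·√7569 + 0.05·√1849 + 0.45·√324 + 0.05·√1156 = 0.3·27 + 0.15·87 + 0.05·43 + 0.45·18 + 0.05·34 = 33.1
CE = (33.1)² = 1095.61

$1,095.61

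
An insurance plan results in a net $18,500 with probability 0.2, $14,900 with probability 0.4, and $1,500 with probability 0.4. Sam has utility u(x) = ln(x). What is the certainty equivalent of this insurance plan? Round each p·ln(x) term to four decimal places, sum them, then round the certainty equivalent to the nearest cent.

E[u] = 0.2·ln(18500) + 0.4·ln(14900) + 0.4·ln(1500) = 1.9651 + 3.8436 + 2.9253 = 8.7340
CE = e^8.7340 ≈ 6210.52

$6,210.52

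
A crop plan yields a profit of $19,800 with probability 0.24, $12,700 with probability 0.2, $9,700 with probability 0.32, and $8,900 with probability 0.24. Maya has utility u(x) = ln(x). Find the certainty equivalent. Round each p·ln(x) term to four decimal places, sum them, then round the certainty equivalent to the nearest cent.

E[u] = 0.24·ln(19800) + 0.2·ln(12700) + 0.32·ln(9700) + 0.24·ln(8900) = 2.3744 + 1.8899 + 2.9376 + 2.1825 = 9.3844
CE = e^9.3844 ≈ 11901.27

$11,901.27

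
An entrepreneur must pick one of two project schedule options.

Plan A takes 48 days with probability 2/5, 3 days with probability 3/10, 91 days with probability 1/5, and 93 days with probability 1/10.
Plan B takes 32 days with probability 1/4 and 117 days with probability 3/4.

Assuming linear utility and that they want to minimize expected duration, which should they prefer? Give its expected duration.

Plan A = 2/5 × 48 + 3/10 × 3 + 1/5 × 91 + 1/10 × 93 = 19.2 + 0.9 + 18.2 + 9.3 = 47.6
Plan B = 1/4 × 32 + 3/4 × 117 = 8 + 87.75 = 95.75

Plan A (47.6 days)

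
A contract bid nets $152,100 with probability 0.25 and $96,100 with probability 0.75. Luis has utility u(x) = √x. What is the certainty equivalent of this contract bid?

E[u] = 0.25·√152100 + 0.75·√96100 = 0.25·390 + 0.75·310 = 330
CE = (330)² = 108900

$108,900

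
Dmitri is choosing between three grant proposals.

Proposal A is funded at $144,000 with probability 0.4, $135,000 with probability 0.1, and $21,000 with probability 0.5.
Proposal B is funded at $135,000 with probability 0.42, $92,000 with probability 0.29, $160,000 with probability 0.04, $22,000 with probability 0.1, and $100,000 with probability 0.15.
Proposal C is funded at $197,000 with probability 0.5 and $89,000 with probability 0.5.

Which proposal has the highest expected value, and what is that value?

Proposal A = 0.4 × 144000 + 0.1 × 135000 + 0.5 × 21000 = 57600 + 13500 + 10500 = 81600
Proposal B = 0.42 × 135000 + 0.29 × 92000 + 0.04 × 160000 + 0.1 × 22000 + 0.15 × 100000 = 56700 + 26680 + 6400 + 2200 + 15000 = 106980
Proposal C = 0.5 × 197000 + 0.5 × 89000 = 98500 + 44500 = 143000

Proposal C ($143,000)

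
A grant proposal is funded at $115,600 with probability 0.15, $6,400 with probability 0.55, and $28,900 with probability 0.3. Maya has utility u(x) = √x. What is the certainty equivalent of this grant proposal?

$21,316

E[u] = 0.15·√115600 + 0.55·√6400 + 0.3·√28900 = 0.15·340 + 0.55·80 + 0.3·170 = 146
CE = (146)² = 21316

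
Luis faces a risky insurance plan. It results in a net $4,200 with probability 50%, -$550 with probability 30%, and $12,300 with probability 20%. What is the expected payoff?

$4,395

EV = 0.5 × 4200 + 0.3 × (-550) + 0.2 × 12300 = 2100 − 165 + 2460 = 4395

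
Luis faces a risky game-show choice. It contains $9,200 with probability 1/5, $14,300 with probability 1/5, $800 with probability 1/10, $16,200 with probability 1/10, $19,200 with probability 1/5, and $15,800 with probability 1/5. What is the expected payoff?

$13,400

EV = 1/5 × 9200 + 1/5 × 14300 + 1/10 × 800 + 1/10 × 16200 + 1/5 × 19200 + 1/5 × 15800 = 1840 + 2860 + 80 + 1620 + 3840 + 3160 = 13400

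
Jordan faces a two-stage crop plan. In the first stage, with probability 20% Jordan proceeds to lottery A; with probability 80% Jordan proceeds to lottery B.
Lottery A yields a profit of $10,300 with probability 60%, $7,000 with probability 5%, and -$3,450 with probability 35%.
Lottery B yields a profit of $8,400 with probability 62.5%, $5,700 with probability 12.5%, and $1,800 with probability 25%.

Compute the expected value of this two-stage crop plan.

$6,194.50

EV(A) = 0.6 × 10300 + 0.05 × 7000 + 0.35 × (-3450) = 6180 + 350 − 1207.5 = 5322.5
EV(B) = 0.625 × 8400 + 0.125 × 5700 + 0.25 × 1800 = 5250 + 712.5 + 450 = 6412.5
Overall = 0.2 × 5322.5 + 0.8 × 6412.5 = 1064.5 + 5130 = 6194.5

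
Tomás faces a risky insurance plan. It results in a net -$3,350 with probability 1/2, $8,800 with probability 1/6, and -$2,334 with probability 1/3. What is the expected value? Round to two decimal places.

EV = 1/2 × (-3350) + 1/6 × 8800 + 1/3 × (-2334) = -1675 + 1466.6667 − 778 = -986.3333

-$986.33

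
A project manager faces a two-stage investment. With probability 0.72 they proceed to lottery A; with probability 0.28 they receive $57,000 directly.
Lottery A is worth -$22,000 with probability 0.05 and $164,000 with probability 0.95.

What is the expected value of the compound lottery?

EV(A) = 0.05 × (-22000) + 0.95 × 164000 = -1100 + 155800 = 154700
Branch B: 57000 (certain)
Overall = 0.72 × 154700 + 0.28 × 57000 = 111384 + 15960 = 127344

$127,344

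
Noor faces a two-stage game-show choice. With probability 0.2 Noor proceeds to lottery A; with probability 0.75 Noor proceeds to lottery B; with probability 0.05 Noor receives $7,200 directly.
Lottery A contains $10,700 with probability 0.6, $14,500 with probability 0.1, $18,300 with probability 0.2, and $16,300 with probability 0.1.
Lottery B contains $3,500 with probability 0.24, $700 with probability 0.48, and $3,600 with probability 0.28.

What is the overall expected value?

$4,630

EV(A) = 0.6 × 10700 + 0.1 × 14500 + 0.2 × 18300 + 0.1 × 16300 = 6420 + 1450 + 3660 + 1630 = 13160
EV(B) = 0.24 × 3500 + 0.48 × 700 + 0.28 × 3600 = 840 + 336 + 1008 = 2184
Branch C: 7200 (certain)
Overall = 0.2 × 13160 + 0.75 × 2184 + 0.05 × 7200 = 2632 + 1638 + 360 = 4630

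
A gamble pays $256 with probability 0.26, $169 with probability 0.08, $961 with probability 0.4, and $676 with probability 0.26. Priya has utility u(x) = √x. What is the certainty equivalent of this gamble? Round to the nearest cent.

$593.41

E[u] = 0.26·√256 + 0.08·√169 + 0.4·√961 + 0.26·√676 = 0.26·16 + 0.08·13 + 0.4·31 + 0.26·26 = 24.36
CE = (24.36)² = 593.4096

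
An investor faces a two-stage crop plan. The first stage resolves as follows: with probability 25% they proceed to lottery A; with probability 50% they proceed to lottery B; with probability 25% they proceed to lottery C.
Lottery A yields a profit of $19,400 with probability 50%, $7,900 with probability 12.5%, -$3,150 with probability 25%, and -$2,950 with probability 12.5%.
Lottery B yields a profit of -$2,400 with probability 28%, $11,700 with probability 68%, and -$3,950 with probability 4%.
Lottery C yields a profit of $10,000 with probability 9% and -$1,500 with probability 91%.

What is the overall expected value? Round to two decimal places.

EV(A) = 0.5 × 19400 + 0.125 × 7900 + 0.25 × (-3150) + 0.125 × (-2950) = 9700 + 987.5 − 787.5 − 368.75 = 9531.25
EV(B) = 0.28 × (-2400) + 0.68 × 11700 + 0.04 × (-3950) = -672 + 7956 − 158 = 7126
EV(C) = 0.09 × 10000 + 0.91 × (-1500) = 900 − 1365 = -465
Overall = 0.25 × 9531.25 + 0.5 × 7126 + 0.25 × (-465) = 2382.8125 + 3563 − 116.25 = 5829.5625

$5,829.56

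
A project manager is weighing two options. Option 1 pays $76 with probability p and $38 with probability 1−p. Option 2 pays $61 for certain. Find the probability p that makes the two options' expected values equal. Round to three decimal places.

p·76 + (1−p)·38 = 61
38p + 38 = 61
p = (61 − 38) / 38

p = 0.605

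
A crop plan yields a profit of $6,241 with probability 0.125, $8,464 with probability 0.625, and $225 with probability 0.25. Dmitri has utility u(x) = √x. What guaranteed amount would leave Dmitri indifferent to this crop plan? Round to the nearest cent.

E[u] = 0.125·√6241 + 0.625·√8464 + 0.25·√225 = 0.125·79 + 0.625·92 + 0.25·15 = 71.125
CE = (71.125)² = 5058.765625

$5,058.77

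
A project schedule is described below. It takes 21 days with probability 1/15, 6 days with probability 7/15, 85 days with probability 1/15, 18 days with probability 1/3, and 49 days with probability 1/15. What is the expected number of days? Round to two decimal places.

19.13 days

EV = 1/15 × 21 + 7/15 × 6 + 1/15 × 85 + 1/3 × 18 + 1/15 × 49 = 1.4 + 2.8 + 5.6667 + 6 + 3.2667 = 19.1333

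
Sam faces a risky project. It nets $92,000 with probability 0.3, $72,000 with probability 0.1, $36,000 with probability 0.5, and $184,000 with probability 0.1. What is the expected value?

EV = 0.3 × 92000 + 0.1 × 72000 + 0.5 × 36000 + 0.1 × 184000 = 27600 + 7200 + 18000 + 18400 = 71200

$71,200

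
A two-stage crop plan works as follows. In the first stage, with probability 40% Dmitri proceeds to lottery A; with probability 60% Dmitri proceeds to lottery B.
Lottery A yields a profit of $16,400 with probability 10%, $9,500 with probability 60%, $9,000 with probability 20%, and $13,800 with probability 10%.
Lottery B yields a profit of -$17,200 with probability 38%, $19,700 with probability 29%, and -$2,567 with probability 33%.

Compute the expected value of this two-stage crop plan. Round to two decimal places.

$3,205.93

EV(A) = 0.1 × 16400 + 0.6 × 9500 + 0.2 × 9000 + 0.1 × 13800 = 1640 + 5700 + 1800 + 1380 = 10520
EV(B) = 0.38 × (-17200) + 0.29 × 19700 + 0.33 × (-2567) = -6536 + 5713 − 847.11 = -1670.11
Overall = 0.4 × 10520 + 0.6 × (-1670.11) = 4208 − 1002.066 = 3205.934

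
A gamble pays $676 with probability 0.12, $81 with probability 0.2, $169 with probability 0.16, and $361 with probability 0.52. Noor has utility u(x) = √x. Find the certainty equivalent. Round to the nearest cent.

$284.93

E[u] = 0.12·√676 + 0.2·√81 + 0.16·√169 + 0.52·√361 = 0.12·26 + 0.2·9 + 0.16·13 + 0.52·19 = 16.88
CE = (16.88)² = 284.9344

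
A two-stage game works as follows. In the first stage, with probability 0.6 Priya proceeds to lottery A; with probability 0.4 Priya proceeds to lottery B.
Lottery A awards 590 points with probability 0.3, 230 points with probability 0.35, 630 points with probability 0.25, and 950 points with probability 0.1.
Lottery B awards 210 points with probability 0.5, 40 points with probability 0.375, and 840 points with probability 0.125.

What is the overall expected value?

EV(A) = 0.3 × 590 + 0.35 × 230 + 0.25 × 630 + 0.1 × 950 = 177 + 80.5 + 157.5 + 95 = 510
EV(B) = 0.5 × 210 + 0.375 × 40 + 0.125 × 840 = 105 + 15 + 105 = 225
Overall = 0.6 × 510 + 0.4 × 225 = 306 + 90 = 396

396 points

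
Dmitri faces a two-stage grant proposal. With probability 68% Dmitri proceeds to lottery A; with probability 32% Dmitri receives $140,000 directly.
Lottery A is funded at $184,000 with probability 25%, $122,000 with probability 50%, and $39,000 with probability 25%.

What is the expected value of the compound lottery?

$124,190

EV(A) = 0.25 × 184000 + 0.5 × 122000 + 0.25 × 39000 = 46000 + 61000 + 9750 = 116750
Branch B: 140000 (certain)
Overall = 0.68 × 116750 + 0.32 × 140000 = 79390 + 44800 = 124190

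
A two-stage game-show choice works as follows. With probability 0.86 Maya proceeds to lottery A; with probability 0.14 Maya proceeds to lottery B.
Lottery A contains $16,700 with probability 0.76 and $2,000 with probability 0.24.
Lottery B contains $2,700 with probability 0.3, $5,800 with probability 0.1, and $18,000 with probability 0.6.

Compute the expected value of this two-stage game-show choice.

EV(A) = 0.76 × 16700 + 0.24 × 2000 = 12692 + 480 = 13172
EV(B) = 0.3 × 2700 + 0.1 × 5800 + 0.6 × 18000 = 810 + 580 + 10800 = 12190
Overall = 0.86 × 13172 + 0.14 × 12190 = 11327.92 + 1706.6 = 13034.52

$13,034.52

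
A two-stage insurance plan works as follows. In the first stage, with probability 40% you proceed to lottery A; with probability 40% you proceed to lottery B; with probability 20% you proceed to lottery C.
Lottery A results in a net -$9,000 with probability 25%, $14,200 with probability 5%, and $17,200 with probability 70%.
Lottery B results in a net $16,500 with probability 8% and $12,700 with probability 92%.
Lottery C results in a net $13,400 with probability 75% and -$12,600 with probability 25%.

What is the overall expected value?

EV(A) = 0.25 × (-9000) + 0.05 × 14200 + 0.7 × 17200 = -2250 + 710 + 12040 = 10500
EV(B) = 0.08 × 16500 + 0.92 × 12700 = 1320 + 11684 = 13004
EV(C) = 0.75 × 13400 + 0.25 × (-12600) = 10050 − 3150 = 6900
Overall = 0.4 × 10500 + 0.4 × 13004 + 0.2 × 6900 = 4200 + 5201.6 + 1380 = 10781.6

$10,781.60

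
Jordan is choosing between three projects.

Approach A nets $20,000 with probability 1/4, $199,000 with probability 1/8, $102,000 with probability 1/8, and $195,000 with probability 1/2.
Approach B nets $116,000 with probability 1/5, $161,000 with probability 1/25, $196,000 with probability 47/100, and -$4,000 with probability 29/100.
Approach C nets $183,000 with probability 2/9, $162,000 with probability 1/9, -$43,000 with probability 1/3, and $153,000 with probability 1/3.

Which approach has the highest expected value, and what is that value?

Approach A ($140,125)

Approach A = 1/4 × 20000 + 1/8 × 199000 + 1/8 × 102000 + 1/2 × 195000 = 5000 + 24875 + 12750 + 97500 = 140125
Approach B = 1/5 × 116000 + 1/25 × 161000 + 47/100 × 196000 + 29/100 × (-4000) = 23200 + 6440 + 92120 − 1160 = 120600
Approach C = 2/9 × 183000 + 1/9 × 162000 + 1/3 × (-43000) + 1/3 × 153000 = 40666.6667 + 18000 − 14333.3333 + 51000 = 95333.3333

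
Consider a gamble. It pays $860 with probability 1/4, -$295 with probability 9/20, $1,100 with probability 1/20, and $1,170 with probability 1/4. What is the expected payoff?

EV = 1/4 × 860 + 9/20 × (-295) + 1/20 × 1100 + 1/4 × 1170 = 215 − 132.75 + 55 + 292.5 = 429.75

$429.75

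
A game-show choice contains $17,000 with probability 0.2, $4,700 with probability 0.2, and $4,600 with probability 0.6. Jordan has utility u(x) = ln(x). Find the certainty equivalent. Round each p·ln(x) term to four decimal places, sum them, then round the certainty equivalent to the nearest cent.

$6,000.51

E[u] = 0.2·ln(17000) + 0.2·ln(4700) + 0.6·ln(4600) = 1.9482 + 1.6911 + 5.0603 = 8.6996
CE = e^8.6996 ≈ 6000.51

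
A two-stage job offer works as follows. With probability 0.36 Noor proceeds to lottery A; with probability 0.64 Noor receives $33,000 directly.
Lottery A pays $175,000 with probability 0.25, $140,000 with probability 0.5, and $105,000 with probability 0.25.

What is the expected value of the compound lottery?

EV(A) = 0.25 × 175000 + 0.5 × 140000 + 0.25 × 105000 = 43750 + 70000 + 26250 = 140000
Branch B: 33000 (certain)
Overall = 0.36 × 140000 + 0.64 × 33000 = 50400 + 21120 = 71520

$71,520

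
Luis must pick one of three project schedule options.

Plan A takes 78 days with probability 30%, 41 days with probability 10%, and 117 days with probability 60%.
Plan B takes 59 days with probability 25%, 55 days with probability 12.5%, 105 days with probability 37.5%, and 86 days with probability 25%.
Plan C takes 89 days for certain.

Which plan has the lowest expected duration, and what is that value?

Plan B (82.5 days)

Plan A = 0.3 × 78 + 0.1 × 41 + 0.6 × 117 = 23.4 + 4.1 + 70.2 = 97.7
Plan B = 0.25 × 59 + 0.125 × 55 + 0.375 × 105 + 0.25 × 86 = 14.75 + 6.875 + 39.375 + 21.5 = 82.5
Plan C: 89 (certain)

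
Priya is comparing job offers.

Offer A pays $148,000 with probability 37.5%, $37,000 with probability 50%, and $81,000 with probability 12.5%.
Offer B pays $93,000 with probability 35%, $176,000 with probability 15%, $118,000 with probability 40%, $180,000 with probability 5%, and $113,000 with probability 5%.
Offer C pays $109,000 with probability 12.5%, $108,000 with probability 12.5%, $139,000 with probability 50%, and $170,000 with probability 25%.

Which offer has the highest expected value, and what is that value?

Offer C ($139,125)

Offer A = 0.375 × 148000 + 0.5 × 37000 + 0.125 × 81000 = 55500 + 18500 + 10125 = 84125
Offer B = 0.35 × 93000 + 0.15 × 176000 + 0.4 × 118000 + 0.05 × 180000 + 0.05 × 113000 = 32550 + 26400 + 47200 + 9000 + 5650 = 120800
Offer C = 0.125 × 109000 + 0.125 × 108000 + 0.5 × 139000 + 0.25 × 170000 = 13625 + 13500 + 69500 + 42500 = 139125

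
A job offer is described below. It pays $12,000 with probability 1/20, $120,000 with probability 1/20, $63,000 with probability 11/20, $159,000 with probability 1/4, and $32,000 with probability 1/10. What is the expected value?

$84,200

EV = 1/20 × 12000 + 1/20 × 120000 + 11/20 × 63000 + 1/4 × 159000 + 1/10 × 32000 = 600 + 6000 + 34650 + 39750 + 3200 = 84200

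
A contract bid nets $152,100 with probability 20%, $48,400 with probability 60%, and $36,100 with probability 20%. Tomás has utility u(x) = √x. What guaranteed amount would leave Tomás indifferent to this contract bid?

$61,504

E[u] = 0.2·√152100 + 0.6·√48400 + 0.2·√36100 = 0.2·390 + 0.6·220 + 0.2·190 = 248
CE = (248)² = 61504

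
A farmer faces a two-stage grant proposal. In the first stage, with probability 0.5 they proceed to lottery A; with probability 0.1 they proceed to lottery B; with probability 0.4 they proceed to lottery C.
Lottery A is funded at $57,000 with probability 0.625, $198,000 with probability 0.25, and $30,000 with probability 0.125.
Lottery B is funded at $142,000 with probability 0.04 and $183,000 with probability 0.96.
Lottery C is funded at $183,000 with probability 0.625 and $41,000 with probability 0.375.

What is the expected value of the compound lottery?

EV(A) = 0.625 × 57000 + 0.25 × 198000 + 0.125 × 30000 = 35625 + 49500 + 3750 = 88875
EV(B) = 0.04 × 142000 + 0.96 × 183000 = 5680 + 175680 = 181360
EV(C) = 0.625 × 183000 + 0.375 × 41000 = 114375 + 15375 = 129750
Overall = 0.5 × 88875 + 0.1 × 181360 + 0.4 × 129750 = 44437.5 + 18136 + 51900 = 114473.5

$114,473.50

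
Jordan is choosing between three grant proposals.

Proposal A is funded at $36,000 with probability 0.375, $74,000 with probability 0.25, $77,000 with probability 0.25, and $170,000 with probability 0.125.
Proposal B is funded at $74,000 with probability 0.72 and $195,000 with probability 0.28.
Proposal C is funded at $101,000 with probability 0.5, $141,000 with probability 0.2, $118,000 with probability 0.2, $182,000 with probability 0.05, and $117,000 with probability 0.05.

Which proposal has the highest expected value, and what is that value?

Proposal A = 0.375 × 36000 + 0.25 × 74000 + 0.25 × 77000 + 0.125 × 170000 = 13500 + 18500 + 19250 + 21250 = 72500
Proposal B = 0.72 × 74000 + 0.28 × 195000 = 53280 + 54600 = 107880
Proposal C = 0.5 × 101000 + 0.2 × 141000 + 0.2 × 118000 + 0.05 × 182000 + 0.05 × 117000 = 50500 + 28200 + 23600 + 9100 + 5850 = 117250

Proposal C ($117,250)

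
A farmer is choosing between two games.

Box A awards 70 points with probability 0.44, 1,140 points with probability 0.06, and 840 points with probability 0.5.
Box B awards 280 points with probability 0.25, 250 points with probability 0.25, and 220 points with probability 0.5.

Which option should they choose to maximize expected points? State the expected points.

Box A (519.2 points)

Box A = 0.44 × 70 + 0.06 × 1140 + 0.5 × 840 = 30.8 + 68.4 + 420 = 519.2
Box B = 0.25 × 280 + 0.25 × 250 + 0.5 × 220 = 70 + 62.5 + 110 = 242.5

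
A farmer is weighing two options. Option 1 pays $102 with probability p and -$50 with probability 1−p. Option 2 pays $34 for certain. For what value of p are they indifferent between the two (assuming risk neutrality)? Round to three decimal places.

p·102 + (1−p)·(-50) = 34
152p − 50 = 34
p = (34 + 50) / 152

p = 0.553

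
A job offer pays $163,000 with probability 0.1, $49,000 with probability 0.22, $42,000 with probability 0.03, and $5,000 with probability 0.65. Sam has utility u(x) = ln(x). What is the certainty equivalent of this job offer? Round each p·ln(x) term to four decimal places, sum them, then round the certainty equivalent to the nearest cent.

$12,477.72

E[u] = 0.1·ln(163000) + 0.22·ln(49000) + 0.03·ln(42000) + 0.65·ln(5000) = 1.2002 + 2.3759 + 0.3194 + 5.5362 = 9.4317
CE = e^9.4317 ≈ 12477.72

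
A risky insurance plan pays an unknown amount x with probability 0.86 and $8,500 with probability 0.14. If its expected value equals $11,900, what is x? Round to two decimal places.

x = $12,453.49

0.86·x + 0.14·8500 = 11900
0.86·x = 11900 − 1190 = 10710
x = 10710 / 0.86 = 12453.4884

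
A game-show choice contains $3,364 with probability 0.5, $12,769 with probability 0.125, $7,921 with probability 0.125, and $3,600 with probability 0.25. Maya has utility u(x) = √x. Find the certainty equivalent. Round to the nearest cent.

E[u] = 0.5·√3364 + 0.125·√12769 + 0.125·√7921 + 0.25·√3600 = 0.5·58 + 0.125·113 + 0.125·89 + 0.25·60 = 69.25
CE = (69.25)² = 4795.5625

$4,795.56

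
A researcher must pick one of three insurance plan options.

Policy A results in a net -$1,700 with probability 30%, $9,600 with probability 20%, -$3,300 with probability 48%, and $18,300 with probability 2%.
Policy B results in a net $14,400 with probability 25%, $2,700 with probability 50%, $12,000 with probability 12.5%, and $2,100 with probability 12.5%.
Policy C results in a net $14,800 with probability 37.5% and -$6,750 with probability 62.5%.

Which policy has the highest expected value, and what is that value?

Policy B ($6,712.50)

Policy A = 0.3 × (-1700) + 0.2 × 9600 + 0.48 × (-3300) + 0.02 × 18300 = -510 + 1920 − 1584 + 366 = 192
Policy B = 0.25 × 14400 + 0.5 × 2700 + 0.125 × 12000 + 0.125 × 2100 = 3600 + 1350 + 1500 + 262.5 = 6712.5
Policy C = 0.375 × 14800 + 0.625 × (-6750) = 5550 − 4218.75 = 1331.25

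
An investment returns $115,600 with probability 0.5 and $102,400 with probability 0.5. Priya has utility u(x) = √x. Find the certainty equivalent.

$108,900

E[u] = 0.5·√115600 + 0.5·√102400 = 0.5·340 + 0.5·320 = 330
CE = (330)² = 108900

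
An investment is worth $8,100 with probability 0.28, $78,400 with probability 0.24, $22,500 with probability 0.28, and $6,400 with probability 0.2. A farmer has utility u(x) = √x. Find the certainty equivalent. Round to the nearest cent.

$22,620.16

E[u] = 0.28·√8100 + 0.24·√78400 + 0.28·√22500 + 0.2·√6400 = 0.28·90 + 0.24·280 + 0.28·150 + 0.2·80 = 150.4
CE = (150.4)² = 22620.16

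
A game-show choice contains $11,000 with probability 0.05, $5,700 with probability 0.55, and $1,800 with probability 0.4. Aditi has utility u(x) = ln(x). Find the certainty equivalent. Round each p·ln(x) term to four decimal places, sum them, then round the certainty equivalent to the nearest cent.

E[u] = 0.05·ln(11000) + 0.55·ln(5700) + 0.4·ln(1800) = 0.4653 + 4.7565 + 2.9982 = 8.2200
CE = e^8.2200 ≈ 3714.50

$3,714.50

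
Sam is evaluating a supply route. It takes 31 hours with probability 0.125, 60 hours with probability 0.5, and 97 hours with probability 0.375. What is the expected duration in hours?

EV = 0.125 × 31 + 0.5 × 60 + 0.375 × 97 = 3.875 + 30 + 36.375 = 70.25

70.25 hours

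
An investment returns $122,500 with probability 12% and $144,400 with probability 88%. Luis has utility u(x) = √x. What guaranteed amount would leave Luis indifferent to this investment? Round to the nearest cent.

$141,676.96

E[u] = 0.12·√122500 + 0.88·√144400 = 0.12·350 + 0.88·380 = 376.4
CE = (376.4)² = 141676.96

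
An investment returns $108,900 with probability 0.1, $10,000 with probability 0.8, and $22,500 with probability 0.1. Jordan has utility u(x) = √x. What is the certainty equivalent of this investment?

E[u] = 0.1·√108900 + 0.8·√10000 + 0.1·√22500 = 0.1·330 + 0.8·100 + 0.1·150 = 128
CE = (128)² = 16384

$16,384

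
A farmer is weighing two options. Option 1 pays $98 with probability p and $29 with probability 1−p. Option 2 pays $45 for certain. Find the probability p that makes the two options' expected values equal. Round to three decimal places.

p·98 + (1−p)·29 = 45
69p + 29 = 45
p = (45 − 29) / 69

p = 0.232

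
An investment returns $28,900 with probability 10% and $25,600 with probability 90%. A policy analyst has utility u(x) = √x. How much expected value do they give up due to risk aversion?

$9

E[u] = 0.1·√28900 + 0.9·√25600 = 0.1·170 + 0.9·160 = 161
CE = (161)² = 25921
Risk premium = EV − CE = 25930 − 25921 = 9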